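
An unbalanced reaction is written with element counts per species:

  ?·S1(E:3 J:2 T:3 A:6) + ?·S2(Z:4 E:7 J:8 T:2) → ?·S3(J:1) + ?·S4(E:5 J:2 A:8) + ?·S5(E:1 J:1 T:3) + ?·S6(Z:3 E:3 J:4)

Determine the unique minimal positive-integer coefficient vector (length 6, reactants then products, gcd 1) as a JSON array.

Z: 4·0+3·4 = 12 | 4·0+3·0+6·0+4·3 = 12
E: 4·3+3·7 = 33 | 4·0+3·5+6·1+4·3 = 33
J: 4·2+3·8 = 32 | 4·1+3·2+6·1+4·4 = 32
T: 4·3+3·2 = 18 | 4·0+3·0+6·3+4·0 = 18
A: 4·6+3·0 = 24 | 4·0+3·8+6·0+4·0 = 24
gcd(4,3,4,3,6,4) = 1

Coefficients: [4, 3, 4, 3, 6, 4]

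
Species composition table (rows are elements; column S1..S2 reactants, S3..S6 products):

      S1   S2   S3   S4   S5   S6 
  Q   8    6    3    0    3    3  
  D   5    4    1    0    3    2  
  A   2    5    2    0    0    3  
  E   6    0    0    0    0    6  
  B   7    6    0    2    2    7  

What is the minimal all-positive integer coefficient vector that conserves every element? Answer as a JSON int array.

Coefficients: [3, 3, 6, 4, 5, 3]

Q: 3·8+3·6 = 42 | 6·3+4·0+5·3+3·3 = 42
D: 3·5+3·4 = 27 | 6·1+4·0+5·3+3·2 = 27
A: 3·2+3·5 = 21 | 6·2+4·0+5·0+3·3 = 21
E: 3·6+3·0 = 18 | 6·0+4·0+5·0+3·6 = 18
B: 3·7+3·6 = 39 | 6·0+4·2+5·2+3·7 = 39
gcd(3,3,6,4,5,3) = 1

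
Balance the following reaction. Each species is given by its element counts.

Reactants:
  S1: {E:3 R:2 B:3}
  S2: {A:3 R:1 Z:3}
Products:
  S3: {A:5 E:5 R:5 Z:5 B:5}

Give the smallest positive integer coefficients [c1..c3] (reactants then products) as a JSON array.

A: 5·0+5·3 = 15 | 3·5 = 15
E: 5·3+5·0 = 15 | 3·5 = 15
R: 5·2+5·1 = 15 | 3·5 = 15
Z: 5·0+5·3 = 15 | 3·5 = 15
B: 5·3+5·0 = 15 | 3·5 = 15
gcd(5,5,3) = 1

Coefficients: [5, 5, 3]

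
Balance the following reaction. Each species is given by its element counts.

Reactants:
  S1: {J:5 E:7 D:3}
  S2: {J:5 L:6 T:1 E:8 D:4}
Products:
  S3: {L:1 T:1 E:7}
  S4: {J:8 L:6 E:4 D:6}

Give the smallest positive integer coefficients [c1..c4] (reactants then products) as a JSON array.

J: 2·5+6·5 = 40 | 6·0+5·8 = 40
L: 2·0+6·6 = 36 | 6·1+5·6 = 36
T: 2·0+6·1 = 6 | 6·1+5·0 = 6
E: 2·7+6·8 = 62 | 6·7+5·4 = 62
D: 2·3+6·4 = 30 | 6·0+5·6 = 30
gcd(2,6,6,5) = 1

Coefficients: [2, 6, 6, 5]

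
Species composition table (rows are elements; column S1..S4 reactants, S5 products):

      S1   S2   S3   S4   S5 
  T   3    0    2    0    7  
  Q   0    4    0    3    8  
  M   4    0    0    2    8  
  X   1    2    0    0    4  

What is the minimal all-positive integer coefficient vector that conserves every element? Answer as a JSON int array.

Coefficients: [6, 5, 5, 4, 4]

T: 6·3+5·0+5·2+4·0 = 28 | 4·7 = 28
Q: 6·0+5·4+5·0+4·3 = 32 | 4·8 = 32
M: 6·4+5·0+5·0+4·2 = 32 | 4·8 = 32
X: 6·1+5·2+5·0+4·0 = 16 | 4·4 = 16
gcd(6,5,5,4,4) = 1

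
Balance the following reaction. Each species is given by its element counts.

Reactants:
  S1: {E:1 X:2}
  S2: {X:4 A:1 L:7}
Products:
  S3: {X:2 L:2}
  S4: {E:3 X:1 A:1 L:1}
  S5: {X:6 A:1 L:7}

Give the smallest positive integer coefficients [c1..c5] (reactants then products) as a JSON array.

Coefficients: [6, 5, 6, 2, 3]

E: 6·1+5·0 = 6 | 6·0+2·3+3·0 = 6
X: 6·2+5·4 = 32 | 6·2+2·1+3·6 = 32
A: 6·0+5·1 = 5 | 6·0+2·1+3·1 = 5
L: 6·0+5·7 = 35 | 6·2+2·1+3·7 = 35
gcd(6,5,6,2,3) = 1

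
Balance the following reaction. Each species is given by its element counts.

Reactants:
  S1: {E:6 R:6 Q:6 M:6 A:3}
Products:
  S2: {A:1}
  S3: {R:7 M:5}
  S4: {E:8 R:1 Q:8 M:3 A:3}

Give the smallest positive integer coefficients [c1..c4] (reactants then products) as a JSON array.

Coefficients: [4, 3, 3, 3]

E: 4·6 = 24 | 3·0+3·0+3·8 = 24
R: 4·6 = 24 | 3·0+3·7+3·1 = 24
Q: 4·6 = 24 | 3·0+3·0+3·8 = 24
M: 4·6 = 24 | 3·0+3·5+3·3 = 24
A: 4·3 = 12 | 3·1+3·0+3·3 = 12
gcd(4,3,3,3) = 1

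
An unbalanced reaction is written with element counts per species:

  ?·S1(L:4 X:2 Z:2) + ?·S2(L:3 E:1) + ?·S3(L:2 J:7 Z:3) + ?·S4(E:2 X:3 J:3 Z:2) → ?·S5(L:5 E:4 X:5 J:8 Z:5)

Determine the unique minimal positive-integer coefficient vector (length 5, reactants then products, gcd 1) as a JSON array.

Coefficients: [1, 4, 2, 6, 4]

L: 1·4+4·3+2·2+6·0 = 20 | 4·5 = 20
E: 1·0+4·1+2·0+6·2 = 16 | 4·4 = 16
X: 1·2+4·0+2·0+6·3 = 20 | 4·5 = 20
J: 1·0+4·0+2·7+6·3 = 32 | 4·8 = 32
Z: 1·2+4·0+2·3+6·2 = 20 | 4·5 = 20
gcd(1,4,2,6,4) = 1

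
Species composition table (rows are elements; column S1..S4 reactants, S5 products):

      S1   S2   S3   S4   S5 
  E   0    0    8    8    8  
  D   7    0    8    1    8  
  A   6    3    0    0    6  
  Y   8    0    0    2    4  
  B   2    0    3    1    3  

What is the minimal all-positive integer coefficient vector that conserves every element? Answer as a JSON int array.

E: 2·0+6·0+3·8+2·8 = 40 | 5·8 = 40
D: 2·7+6·0+3·8+2·1 = 40 | 5·8 = 40
A: 2·6+6·3+3·0+2·0 = 30 | 5·6 = 30
Y: 2·8+6·0+3·0+2·2 = 20 | 5·4 = 20
B: 2·2+6·0+3·3+2·1 = 15 | 5·3 = 15
gcd(2,6,3,2,5) = 1

Coefficients: [2, 6, 3, 2, 5]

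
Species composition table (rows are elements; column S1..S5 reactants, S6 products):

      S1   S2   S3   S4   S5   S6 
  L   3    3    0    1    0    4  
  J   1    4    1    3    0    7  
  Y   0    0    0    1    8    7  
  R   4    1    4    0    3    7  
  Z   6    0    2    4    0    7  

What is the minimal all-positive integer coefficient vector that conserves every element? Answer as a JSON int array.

L: 1·3+3·3+3·0+4·1+3·0 = 16 | 4·4 = 16
J: 1·1+3·4+3·1+4·3+3·0 = 28 | 4·7 = 28
Y: 1·0+3·0+3·0+4·1+3·8 = 28 | 4·7 = 28
R: 1·4+3·1+3·4+4·0+3·3 = 28 | 4·7 = 28
Z: 1·6+3·0+3·2+4·4+3·0 = 28 | 4·7 = 28
gcd(1,3,3,4,3,4) = 1

Coefficients: [1, 3, 3, 4, 3, 4]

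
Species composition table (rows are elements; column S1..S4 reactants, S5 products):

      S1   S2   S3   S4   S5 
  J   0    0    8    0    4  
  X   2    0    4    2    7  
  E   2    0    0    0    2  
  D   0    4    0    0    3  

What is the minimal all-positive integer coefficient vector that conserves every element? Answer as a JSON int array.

Coefficients: [4, 3, 2, 6, 4]

J: 4·0+3·0+2·8+6·0 = 16 | 4·4 = 16
X: 4·2+3·0+2·4+6·2 = 28 | 4·7 = 28
E: 4·2+3·0+2·0+6·0 = 8 | 4·2 = 8
D: 4·0+3·4+2·0+6·0 = 12 | 4·3 = 12
gcd(4,3,2,6,4) = 1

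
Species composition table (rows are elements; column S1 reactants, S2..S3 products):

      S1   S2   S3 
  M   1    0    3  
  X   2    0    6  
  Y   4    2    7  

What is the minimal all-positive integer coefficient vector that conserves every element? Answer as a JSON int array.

Coefficients: [6, 5, 2]

M: 6·1 = 6 | 5·0+2·3 = 6
X: 6·2 = 12 | 5·0+2·6 = 12
Y: 6·4 = 24 | 5·2+2·7 = 24
gcd(6,5,2) = 1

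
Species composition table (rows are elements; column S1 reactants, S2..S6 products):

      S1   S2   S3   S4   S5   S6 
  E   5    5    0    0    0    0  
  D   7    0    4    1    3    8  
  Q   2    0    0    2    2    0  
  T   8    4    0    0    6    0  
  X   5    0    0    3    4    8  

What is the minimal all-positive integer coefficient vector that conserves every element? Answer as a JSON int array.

E: 6·5 = 30 | 6·5+5·0+2·0+4·0+1·0 = 30
D: 6·7 = 42 | 6·0+5·4+2·1+4·3+1·8 = 42
Q: 6·2 = 12 | 6·0+5·0+2·2+4·2+1·0 = 12
T: 6·8 = 48 | 6·4+5·0+2·0+4·6+1·0 = 48
X: 6·5 = 30 | 6·0+5·0+2·3+4·4+1·8 = 30
gcd(6,6,5,2,4,1) = 1

Coefficients: [6, 6, 5, 2, 4, 1]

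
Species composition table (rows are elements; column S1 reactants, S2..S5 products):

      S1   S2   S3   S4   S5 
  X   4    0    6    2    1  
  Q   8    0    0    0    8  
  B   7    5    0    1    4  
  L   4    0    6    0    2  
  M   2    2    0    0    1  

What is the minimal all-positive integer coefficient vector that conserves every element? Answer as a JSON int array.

Coefficients: [6, 3, 2, 3, 6]

X: 6·4 = 24 | 3·0+2·6+3·2+6·1 = 24
Q: 6·8 = 48 | 3·0+2·0+3·0+6·8 = 48
B: 6·7 = 42 | 3·5+2·0+3·1+6·4 = 42
L: 6·4 = 24 | 3·0+2·6+3·0+6·2 = 24
M: 6·2 = 12 | 3·2+2·0+3·0+6·1 = 12
gcd(6,3,2,3,6) = 1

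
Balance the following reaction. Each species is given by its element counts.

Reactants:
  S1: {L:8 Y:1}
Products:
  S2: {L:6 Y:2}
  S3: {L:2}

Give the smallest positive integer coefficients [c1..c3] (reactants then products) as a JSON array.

L: 2·8 = 16 | 1·6+5·2 = 16
Y: 2·1 = 2 | 1·2+5·0 = 2
gcd(2,1,5) = 1

Coefficients: [2, 1, 5]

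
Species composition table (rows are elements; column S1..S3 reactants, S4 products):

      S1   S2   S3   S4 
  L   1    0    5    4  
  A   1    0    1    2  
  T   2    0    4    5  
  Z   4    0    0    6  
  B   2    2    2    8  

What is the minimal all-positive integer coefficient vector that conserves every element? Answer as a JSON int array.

L: 3·1+4·0+1·5 = 8 | 2·4 = 8
A: 3·1+4·0+1·1 = 4 | 2·2 = 4
T: 3·2+4·0+1·4 = 10 | 2·5 = 10
Z: 3·4+4·0+1·0 = 12 | 2·6 = 12
B: 3·2+4·2+1·2 = 16 | 2·8 = 16
gcd(3,4,1,2) = 1

Coefficients: [3, 4, 1, 2]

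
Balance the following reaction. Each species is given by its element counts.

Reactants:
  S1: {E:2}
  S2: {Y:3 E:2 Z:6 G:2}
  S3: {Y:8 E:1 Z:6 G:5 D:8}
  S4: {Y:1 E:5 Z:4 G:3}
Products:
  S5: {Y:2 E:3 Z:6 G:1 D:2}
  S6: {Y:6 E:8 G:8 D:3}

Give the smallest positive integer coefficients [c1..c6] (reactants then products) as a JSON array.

Coefficients: [6, 1, 2, 3, 5, 2]

Y: 6·0+1·3+2·8+3·1 = 22 | 5·2+2·6 = 22
E: 6·2+1·2+2·1+3·5 = 31 | 5·3+2·8 = 31
Z: 6·0+1·6+2·6+3·4 = 30 | 5·6+2·0 = 30
G: 6·0+1·2+2·5+3·3 = 21 | 5·1+2·8 = 21
D: 6·0+1·0+2·8+3·0 = 16 | 5·2+2·3 = 16
gcd(6,1,2,3,5,2) = 1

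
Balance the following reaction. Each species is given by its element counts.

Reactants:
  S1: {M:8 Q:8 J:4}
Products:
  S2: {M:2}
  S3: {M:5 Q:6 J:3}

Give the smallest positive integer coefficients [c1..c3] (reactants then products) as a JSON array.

Coefficients: [3, 2, 4]

M: 3·8 = 24 | 2·2+4·5 = 24
Q: 3·8 = 24 | 2·0+4·6 = 24
J: 3·4 = 12 | 2·0+4·3 = 12
gcd(3,2,4) = 1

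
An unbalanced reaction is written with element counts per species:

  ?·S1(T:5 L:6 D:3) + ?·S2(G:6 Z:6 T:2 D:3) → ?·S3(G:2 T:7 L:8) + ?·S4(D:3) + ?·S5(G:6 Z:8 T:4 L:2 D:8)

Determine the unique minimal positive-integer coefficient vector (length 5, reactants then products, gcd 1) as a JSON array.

G: 5·0+4·6 = 24 | 3·2+1·0+3·6 = 24
Z: 5·0+4·6 = 24 | 3·0+1·0+3·8 = 24
T: 5·5+4·2 = 33 | 3·7+1·0+3·4 = 33
L: 5·6+4·0 = 30 | 3·8+1·0+3·2 = 30
D: 5·3+4·3 = 27 | 3·0+1·3+3·8 = 27
gcd(5,4,3,1,3) = 1

Coefficients: [5, 4, 3, 1, 3]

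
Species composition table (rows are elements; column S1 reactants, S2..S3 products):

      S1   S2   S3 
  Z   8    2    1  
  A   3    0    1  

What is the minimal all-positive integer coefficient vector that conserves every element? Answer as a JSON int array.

Z: 2·8 = 16 | 5·2+6·1 = 16
A: 2·3 = 6 | 5·0+6·1 = 6
gcd(2,5,6) = 1

Coefficients: [2, 5, 6]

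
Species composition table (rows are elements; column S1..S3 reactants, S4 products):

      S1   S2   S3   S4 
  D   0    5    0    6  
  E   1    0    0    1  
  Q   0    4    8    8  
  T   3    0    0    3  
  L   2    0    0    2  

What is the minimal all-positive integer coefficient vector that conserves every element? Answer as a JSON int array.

Coefficients: [5, 6, 2, 5]

D: 5·0+6·5+2·0 = 30 | 5·6 = 30
E: 5·1+6·0+2·0 = 5 | 5·1 = 5
Q: 5·0+6·4+2·8 = 40 | 5·8 = 40
T: 5·3+6·0+2·0 = 15 | 5·3 = 15
L: 5·2+6·0+2·0 = 10 | 5·2 = 10
gcd(5,6,2,5) = 1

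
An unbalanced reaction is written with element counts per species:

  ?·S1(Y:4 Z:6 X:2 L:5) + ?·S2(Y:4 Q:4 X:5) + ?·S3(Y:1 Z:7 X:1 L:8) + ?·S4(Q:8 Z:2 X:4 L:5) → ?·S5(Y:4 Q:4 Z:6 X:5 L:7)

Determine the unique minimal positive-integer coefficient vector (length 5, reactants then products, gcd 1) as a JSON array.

Y: 1·4+4·4+4·1+1·0 = 24 | 6·4 = 24
Q: 1·0+4·4+4·0+1·8 = 24 | 6·4 = 24
Z: 1·6+4·0+4·7+1·2 = 36 | 6·6 = 36
X: 1·2+4·5+4·1+1·4 = 30 | 6·5 = 30
L: 1·5+4·0+4·8+1·5 = 42 | 6·7 = 42
gcd(1,4,4,1,6) = 1

Coefficients: [1, 4, 4, 1, 6]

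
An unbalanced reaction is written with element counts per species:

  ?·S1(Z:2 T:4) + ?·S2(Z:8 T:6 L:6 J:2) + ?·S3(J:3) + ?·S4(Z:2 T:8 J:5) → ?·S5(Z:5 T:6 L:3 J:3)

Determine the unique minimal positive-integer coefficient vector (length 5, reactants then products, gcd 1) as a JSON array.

Coefficients: [1, 2, 1, 1, 4]

Z: 1·2+2·8+1·0+1·2 = 20 | 4·5 = 20
T: 1·4+2·6+1·0+1·8 = 24 | 4·6 = 24
L: 1·0+2·6+1·0+1·0 = 12 | 4·3 = 12
J: 1·0+2·2+1·3+1·5 = 12 | 4·3 = 12
gcd(1,2,1,1,4) = 1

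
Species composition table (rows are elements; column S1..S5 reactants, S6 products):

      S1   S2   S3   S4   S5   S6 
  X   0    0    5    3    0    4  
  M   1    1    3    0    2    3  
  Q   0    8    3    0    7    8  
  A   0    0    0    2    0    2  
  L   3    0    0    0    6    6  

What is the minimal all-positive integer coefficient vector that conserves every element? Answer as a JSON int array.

Coefficients: [4, 2, 1, 5, 3, 5]

X: 4·0+2·0+1·5+5·3+3·0 = 20 | 5·4 = 20
M: 4·1+2·1+1·3+5·0+3·2 = 15 | 5·3 = 15
Q: 4·0+2·8+1·3+5·0+3·7 = 40 | 5·8 = 40
A: 4·0+2·0+1·0+5·2+3·0 = 10 | 5·2 = 10
L: 4·3+2·0+1·0+5·0+3·6 = 30 | 5·6 = 30
gcd(4,2,1,5,3,5) = 1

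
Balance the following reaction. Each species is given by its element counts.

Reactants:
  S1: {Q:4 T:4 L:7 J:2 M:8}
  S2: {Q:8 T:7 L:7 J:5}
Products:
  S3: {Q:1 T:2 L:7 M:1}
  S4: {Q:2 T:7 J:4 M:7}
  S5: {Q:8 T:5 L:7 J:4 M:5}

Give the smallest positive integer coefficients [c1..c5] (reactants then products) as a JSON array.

Q: 3·4+2·8 = 28 | 2·1+1·2+3·8 = 28
T: 3·4+2·7 = 26 | 2·2+1·7+3·5 = 26
L: 3·7+2·7 = 35 | 2·7+1·0+3·7 = 35
J: 3·2+2·5 = 16 | 2·0+1·4+3·4 = 16
M: 3·8+2·0 = 24 | 2·1+1·7+3·5 = 24
gcd(3,2,2,1,3) = 1

Coefficients: [3, 2, 2, 1, 3]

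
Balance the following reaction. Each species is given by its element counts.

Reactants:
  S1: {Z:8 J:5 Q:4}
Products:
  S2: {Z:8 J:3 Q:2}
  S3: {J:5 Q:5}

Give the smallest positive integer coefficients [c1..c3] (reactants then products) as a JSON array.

Coefficients: [5, 5, 2]

Z: 5·8 = 40 | 5·8+2·0 = 40
J: 5·5 = 25 | 5·3+2·5 = 25
Q: 5·4 = 20 | 5·2+2·5 = 20
gcd(5,5,2) = 1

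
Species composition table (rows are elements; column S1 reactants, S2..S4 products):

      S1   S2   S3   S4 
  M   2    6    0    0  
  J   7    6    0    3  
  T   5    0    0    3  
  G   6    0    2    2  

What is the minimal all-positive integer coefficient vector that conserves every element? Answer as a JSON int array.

M: 3·2 = 6 | 1·6+4·0+5·0 = 6
J: 3·7 = 21 | 1·6+4·0+5·3 = 21
T: 3·5 = 15 | 1·0+4·0+5·3 = 15
G: 3·6 = 18 | 1·0+4·2+5·2 = 18
gcd(3,1,4,5) = 1

Coefficients: [3, 1, 4, 5]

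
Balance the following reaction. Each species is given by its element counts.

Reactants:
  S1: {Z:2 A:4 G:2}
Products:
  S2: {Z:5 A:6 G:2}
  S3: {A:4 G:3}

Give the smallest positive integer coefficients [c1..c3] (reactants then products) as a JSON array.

Coefficients: [5, 2, 2]

Z: 5·2 = 10 | 2·5+2·0 = 10
A: 5·4 = 20 | 2·6+2·4 = 20
G: 5·2 = 10 | 2·2+2·3 = 10
gcd(5,2,2) = 1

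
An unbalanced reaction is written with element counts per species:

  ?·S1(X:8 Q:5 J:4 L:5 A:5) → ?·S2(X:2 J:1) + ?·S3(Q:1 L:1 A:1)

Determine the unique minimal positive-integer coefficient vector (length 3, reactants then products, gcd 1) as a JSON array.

Coefficients: [1, 4, 5]

X: 1·8 = 8 | 4·2+5·0 = 8
Q: 1·5 = 5 | 4·0+5·1 = 5
J: 1·4 = 4 | 4·1+5·0 = 4
L: 1·5 = 5 | 4·0+5·1 = 5
A: 1·5 = 5 | 4·0+5·1 = 5
gcd(1,4,5) = 1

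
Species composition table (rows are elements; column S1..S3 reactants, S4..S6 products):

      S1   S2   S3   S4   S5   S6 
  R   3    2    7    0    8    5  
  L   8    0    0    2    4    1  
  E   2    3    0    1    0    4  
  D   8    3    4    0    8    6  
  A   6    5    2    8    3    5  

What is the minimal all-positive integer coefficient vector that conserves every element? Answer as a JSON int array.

R: 3·3+4·2+5·7 = 52 | 2·0+4·8+4·5 = 52
L: 3·8+4·0+5·0 = 24 | 2·2+4·4+4·1 = 24
E: 3·2+4·3+5·0 = 18 | 2·1+4·0+4·4 = 18
D: 3·8+4·3+5·4 = 56 | 2·0+4·8+4·6 = 56
A: 3·6+4·5+5·2 = 48 | 2·8+4·3+4·5 = 48
gcd(3,4,5,2,4,4) = 1

Coefficients: [3, 4, 5, 2, 4, 4]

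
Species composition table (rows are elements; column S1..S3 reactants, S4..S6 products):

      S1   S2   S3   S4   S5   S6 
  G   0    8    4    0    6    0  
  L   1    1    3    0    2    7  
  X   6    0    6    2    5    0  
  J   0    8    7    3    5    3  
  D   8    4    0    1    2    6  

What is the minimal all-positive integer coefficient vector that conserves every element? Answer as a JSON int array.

Coefficients: [2, 2, 5, 6, 6, 1]

G: 2·0+2·8+5·4 = 36 | 6·0+6·6+1·0 = 36
L: 2·1+2·1+5·3 = 19 | 6·0+6·2+1·7 = 19
X: 2·6+2·0+5·6 = 42 | 6·2+6·5+1·0 = 42
J: 2·0+2·8+5·7 = 51 | 6·3+6·5+1·3 = 51
D: 2·8+2·4+5·0 = 24 | 6·1+6·2+1·6 = 24
gcd(2,2,5,6,6,1) = 1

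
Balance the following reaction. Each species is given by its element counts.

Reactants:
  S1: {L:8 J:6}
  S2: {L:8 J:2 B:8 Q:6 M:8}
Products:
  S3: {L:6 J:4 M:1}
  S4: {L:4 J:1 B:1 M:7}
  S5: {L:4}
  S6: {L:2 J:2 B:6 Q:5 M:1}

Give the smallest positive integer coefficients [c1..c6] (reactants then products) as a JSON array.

Coefficients: [5, 5, 6, 4, 4, 6]

L: 5·8+5·8 = 80 | 6·6+4·4+4·4+6·2 = 80
J: 5·6+5·2 = 40 | 6·4+4·1+4·0+6·2 = 40
B: 5·0+5·8 = 40 | 6·0+4·1+4·0+6·6 = 40
Q: 5·0+5·6 = 30 | 6·0+4·0+4·0+6·5 = 30
M: 5·0+5·8 = 40 | 6·1+4·7+4·0+6·1 = 40
gcd(5,5,6,4,4,6) = 1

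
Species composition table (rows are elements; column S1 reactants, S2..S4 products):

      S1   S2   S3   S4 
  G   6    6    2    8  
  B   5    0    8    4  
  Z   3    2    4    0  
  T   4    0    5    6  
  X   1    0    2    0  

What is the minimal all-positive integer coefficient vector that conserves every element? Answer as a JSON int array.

G: 4·6 = 24 | 2·6+2·2+1·8 = 24
B: 4·5 = 20 | 2·0+2·8+1·4 = 20
Z: 4·3 = 12 | 2·2+2·4+1·0 = 12
T: 4·4 = 16 | 2·0+2·5+1·6 = 16
X: 4·1 = 4 | 2·0+2·2+1·0 = 4
gcd(4,2,2,1) = 1

Coefficients: [4, 2, 2, 1]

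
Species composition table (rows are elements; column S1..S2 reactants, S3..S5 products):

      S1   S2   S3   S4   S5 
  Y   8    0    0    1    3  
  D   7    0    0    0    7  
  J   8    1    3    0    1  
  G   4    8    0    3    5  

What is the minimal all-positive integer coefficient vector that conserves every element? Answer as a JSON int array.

Coefficients: [1, 2, 3, 5, 1]

Y: 1·8+2·0 = 8 | 3·0+5·1+1·3 = 8
D: 1·7+2·0 = 7 | 3·0+5·0+1·7 = 7
J: 1·8+2·1 = 10 | 3·3+5·0+1·1 = 10
G: 1·4+2·8 = 20 | 3·0+5·3+1·5 = 20
gcd(1,2,3,5,1) = 1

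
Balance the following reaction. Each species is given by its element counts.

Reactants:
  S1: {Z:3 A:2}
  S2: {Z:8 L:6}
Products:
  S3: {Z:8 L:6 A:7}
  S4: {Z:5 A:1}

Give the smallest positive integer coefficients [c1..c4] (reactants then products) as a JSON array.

Coefficients: [5, 1, 1, 3]

Z: 5·3+1·8 = 23 | 1·8+3·5 = 23
L: 5·0+1·6 = 6 | 1·6+3·0 = 6
A: 5·2+1·0 = 10 | 1·7+3·1 = 10
gcd(5,1,1,3) = 1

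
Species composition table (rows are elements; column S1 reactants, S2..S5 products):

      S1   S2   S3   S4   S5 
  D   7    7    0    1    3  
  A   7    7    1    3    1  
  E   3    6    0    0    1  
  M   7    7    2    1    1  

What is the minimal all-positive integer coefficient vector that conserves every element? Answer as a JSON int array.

D: 4·7 = 28 | 1·7+6·0+3·1+6·3 = 28
A: 4·7 = 28 | 1·7+6·1+3·3+6·1 = 28
E: 4·3 = 12 | 1·6+6·0+3·0+6·1 = 12
M: 4·7 = 28 | 1·7+6·2+3·1+6·1 = 28
gcd(4,1,6,3,6) = 1

Coefficients: [4, 1, 6, 3, 6]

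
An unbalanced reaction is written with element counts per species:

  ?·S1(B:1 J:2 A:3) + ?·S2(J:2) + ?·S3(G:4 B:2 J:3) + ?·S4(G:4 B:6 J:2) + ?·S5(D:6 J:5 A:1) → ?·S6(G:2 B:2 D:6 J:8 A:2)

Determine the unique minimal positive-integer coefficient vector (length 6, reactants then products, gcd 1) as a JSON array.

Coefficients: [2, 3, 2, 1, 6, 6]

G: 2·0+3·0+2·4+1·4+6·0 = 12 | 6·2 = 12
B: 2·1+3·0+2·2+1·6+6·0 = 12 | 6·2 = 12
D: 2·0+3·0+2·0+1·0+6·6 = 36 | 6·6 = 36
J: 2·2+3·2+2·3+1·2+6·5 = 48 | 6·8 = 48
A: 2·3+3·0+2·0+1·0+6·1 = 12 | 6·2 = 12
gcd(2,3,2,1,6,6) = 1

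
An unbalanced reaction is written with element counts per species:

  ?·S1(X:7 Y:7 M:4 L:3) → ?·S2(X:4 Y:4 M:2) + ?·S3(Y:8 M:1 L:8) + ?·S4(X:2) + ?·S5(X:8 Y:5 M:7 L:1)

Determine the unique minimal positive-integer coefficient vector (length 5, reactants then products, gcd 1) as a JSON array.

Coefficients: [6, 4, 2, 5, 2]

X: 6·7 = 42 | 4·4+2·0+5·2+2·8 = 42
Y: 6·7 = 42 | 4·4+2·8+5·0+2·5 = 42
M: 6·4 = 24 | 4·2+2·1+5·0+2·7 = 24
L: 6·3 = 18 | 4·0+2·8+5·0+2·1 = 18
gcd(6,4,2,5,2) = 1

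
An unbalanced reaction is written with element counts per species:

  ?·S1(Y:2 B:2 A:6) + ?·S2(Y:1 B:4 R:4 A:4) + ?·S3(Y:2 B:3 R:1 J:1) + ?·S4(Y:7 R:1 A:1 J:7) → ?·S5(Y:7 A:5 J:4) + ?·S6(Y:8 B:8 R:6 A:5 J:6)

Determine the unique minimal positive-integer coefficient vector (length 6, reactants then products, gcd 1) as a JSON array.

Y: 1·2+5·1+6·2+4·7 = 47 | 1·7+5·8 = 47
B: 1·2+5·4+6·3+4·0 = 40 | 1·0+5·8 = 40
R: 1·0+5·4+6·1+4·1 = 30 | 1·0+5·6 = 30
A: 1·6+5·4+6·0+4·1 = 30 | 1·5+5·5 = 30
J: 1·0+5·0+6·1+4·7 = 34 | 1·4+5·6 = 34
gcd(1,5,6,4,1,5) = 1

Coefficients: [1, 5, 6, 4, 1, 5]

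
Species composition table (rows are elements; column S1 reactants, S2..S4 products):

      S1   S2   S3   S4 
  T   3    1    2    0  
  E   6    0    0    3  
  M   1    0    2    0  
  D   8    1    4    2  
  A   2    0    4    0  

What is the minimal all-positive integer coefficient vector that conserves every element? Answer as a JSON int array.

Coefficients: [2, 4, 1, 4]

T: 2·3 = 6 | 4·1+1·2+4·0 = 6
E: 2·6 = 12 | 4·0+1·0+4·3 = 12
M: 2·1 = 2 | 4·0+1·2+4·0 = 2
D: 2·8 = 16 | 4·1+1·4+4·2 = 16
A: 2·2 = 4 | 4·0+1·4+4·0 = 4
gcd(2,4,1,4) = 1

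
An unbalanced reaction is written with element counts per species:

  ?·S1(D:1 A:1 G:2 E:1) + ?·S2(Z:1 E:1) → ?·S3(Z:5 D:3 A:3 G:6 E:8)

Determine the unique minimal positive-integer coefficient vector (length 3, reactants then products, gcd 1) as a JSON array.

Coefficients: [3, 5, 1]

Z: 3·0+5·1 = 5 | 1·5 = 5
D: 3·1+5·0 = 3 | 1·3 = 3
A: 3·1+5·0 = 3 | 1·3 = 3
G: 3·2+5·0 = 6 | 1·6 = 6
E: 3·1+5·1 = 8 | 1·8 = 8
gcd(3,5,1) = 1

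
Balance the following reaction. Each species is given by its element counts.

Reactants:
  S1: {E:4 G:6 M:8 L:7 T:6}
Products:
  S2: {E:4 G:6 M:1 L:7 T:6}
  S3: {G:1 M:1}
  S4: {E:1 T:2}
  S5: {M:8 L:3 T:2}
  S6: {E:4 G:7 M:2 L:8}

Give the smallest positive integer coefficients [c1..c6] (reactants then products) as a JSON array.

E: 3·4 = 12 | 1·4+5·0+4·1+2·0+1·4 = 12
G: 3·6 = 18 | 1·6+5·1+4·0+2·0+1·7 = 18
M: 3·8 = 24 | 1·1+5·1+4·0+2·8+1·2 = 24
L: 3·7 = 21 | 1·7+5·0+4·0+2·3+1·8 = 21
T: 3·6 = 18 | 1·6+5·0+4·2+2·2+1·0 = 18
gcd(3,1,5,4,2,1) = 1

Coefficients: [3, 1, 5, 4, 2, 1]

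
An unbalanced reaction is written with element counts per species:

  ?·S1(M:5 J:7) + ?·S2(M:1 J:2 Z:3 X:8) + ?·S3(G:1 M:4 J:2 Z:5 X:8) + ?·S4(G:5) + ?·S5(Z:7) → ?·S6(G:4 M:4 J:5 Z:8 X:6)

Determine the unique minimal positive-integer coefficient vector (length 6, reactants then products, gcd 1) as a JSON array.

Coefficients: [2, 2, 1, 3, 3, 4]

G: 2·0+2·0+1·1+3·5+3·0 = 16 | 4·4 = 16
M: 2·5+2·1+1·4+3·0+3·0 = 16 | 4·4 = 16
J: 2·7+2·2+1·2+3·0+3·0 = 20 | 4·5 = 20
Z: 2·0+2·3+1·5+3·0+3·7 = 32 | 4·8 = 32
X: 2·0+2·8+1·8+3·0+3·0 = 24 | 4·6 = 24
gcd(2,2,1,3,3,4) = 1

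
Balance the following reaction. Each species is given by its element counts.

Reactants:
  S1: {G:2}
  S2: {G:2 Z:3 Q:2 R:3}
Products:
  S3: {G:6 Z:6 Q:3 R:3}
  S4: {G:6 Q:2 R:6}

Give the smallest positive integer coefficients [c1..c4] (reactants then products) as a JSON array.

G: 5·2+4·2 = 18 | 2·6+1·6 = 18
Z: 5·0+4·3 = 12 | 2·6+1·0 = 12
Q: 5·0+4·2 = 8 | 2·3+1·2 = 8
R: 5·0+4·3 = 12 | 2·3+1·6 = 12
gcd(5,4,2,1) = 1

Coefficients: [5, 4, 2, 1]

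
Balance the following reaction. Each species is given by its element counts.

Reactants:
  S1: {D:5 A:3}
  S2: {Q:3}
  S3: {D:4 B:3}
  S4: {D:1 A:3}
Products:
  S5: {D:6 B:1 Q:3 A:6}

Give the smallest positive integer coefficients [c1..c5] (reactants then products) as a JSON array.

D: 2·5+3·0+1·4+4·1 = 18 | 3·6 = 18
B: 2·0+3·0+1·3+4·0 = 3 | 3·1 = 3
Q: 2·0+3·3+1·0+4·0 = 9 | 3·3 = 9
A: 2·3+3·0+1·0+4·3 = 18 | 3·6 = 18
gcd(2,3,1,4,3) = 1

Coefficients: [2, 3, 1, 4, 3]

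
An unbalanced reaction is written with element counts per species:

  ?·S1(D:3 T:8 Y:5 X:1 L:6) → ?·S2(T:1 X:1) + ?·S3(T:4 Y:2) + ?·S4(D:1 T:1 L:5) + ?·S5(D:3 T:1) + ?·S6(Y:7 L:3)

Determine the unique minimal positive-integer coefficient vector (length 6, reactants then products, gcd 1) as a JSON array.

Coefficients: [3, 3, 4, 3, 2, 1]

D: 3·3 = 9 | 3·0+4·0+3·1+2·3+1·0 = 9
T: 3·8 = 24 | 3·1+4·4+3·1+2·1+1·0 = 24
Y: 3·5 = 15 | 3·0+4·2+3·0+2·0+1·7 = 15
X: 3·1 = 3 | 3·1+4·0+3·0+2·0+1·0 = 3
L: 3·6 = 18 | 3·0+4·0+3·5+2·0+1·3 = 18
gcd(3,3,4,3,2,1) = 1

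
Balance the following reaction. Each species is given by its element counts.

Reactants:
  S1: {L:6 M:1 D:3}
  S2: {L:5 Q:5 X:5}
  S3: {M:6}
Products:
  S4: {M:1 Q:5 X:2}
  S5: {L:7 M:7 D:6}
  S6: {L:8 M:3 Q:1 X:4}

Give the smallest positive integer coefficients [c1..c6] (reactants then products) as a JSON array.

Coefficients: [4, 6, 5, 5, 2, 5]

L: 4·6+6·5+5·0 = 54 | 5·0+2·7+5·8 = 54
M: 4·1+6·0+5·6 = 34 | 5·1+2·7+5·3 = 34
Q: 4·0+6·5+5·0 = 30 | 5·5+2·0+5·1 = 30
X: 4·0+6·5+5·0 = 30 | 5·2+2·0+5·4 = 30
D: 4·3+6·0+5·0 = 12 | 5·0+2·6+5·0 = 12
gcd(4,6,5,5,2,5) = 1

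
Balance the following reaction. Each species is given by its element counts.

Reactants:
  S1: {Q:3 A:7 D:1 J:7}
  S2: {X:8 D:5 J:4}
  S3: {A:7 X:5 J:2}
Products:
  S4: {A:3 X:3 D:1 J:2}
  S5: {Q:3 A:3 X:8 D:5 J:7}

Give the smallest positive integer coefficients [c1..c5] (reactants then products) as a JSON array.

Q: 1·3+2·0+2·0 = 3 | 6·0+1·3 = 3
A: 1·7+2·0+2·7 = 21 | 6·3+1·3 = 21
X: 1·0+2·8+2·5 = 26 | 6·3+1·8 = 26
D: 1·1+2·5+2·0 = 11 | 6·1+1·5 = 11
J: 1·7+2·4+2·2 = 19 | 6·2+1·7 = 19
gcd(1,2,2,6,1) = 1

Coefficients: [1, 2, 2, 6, 1]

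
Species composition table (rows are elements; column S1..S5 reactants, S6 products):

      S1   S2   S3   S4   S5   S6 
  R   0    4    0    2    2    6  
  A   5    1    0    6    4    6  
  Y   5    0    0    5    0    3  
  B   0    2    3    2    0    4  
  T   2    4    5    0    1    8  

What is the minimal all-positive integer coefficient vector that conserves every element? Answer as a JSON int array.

R: 2·0+6·4+2·0+1·2+2·2 = 30 | 5·6 = 30
A: 2·5+6·1+2·0+1·6+2·4 = 30 | 5·6 = 30
Y: 2·5+6·0+2·0+1·5+2·0 = 15 | 5·3 = 15
B: 2·0+6·2+2·3+1·2+2·0 = 20 | 5·4 = 20
T: 2·2+6·4+2·5+1·0+2·1 = 40 | 5·8 = 40
gcd(2,6,2,1,2,5) = 1

Coefficients: [2, 6, 2, 1, 2, 5]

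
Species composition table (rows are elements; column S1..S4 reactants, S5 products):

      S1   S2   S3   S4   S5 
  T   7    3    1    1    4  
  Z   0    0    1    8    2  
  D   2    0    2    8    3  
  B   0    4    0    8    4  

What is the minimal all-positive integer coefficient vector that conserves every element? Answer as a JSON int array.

Coefficients: [1, 4, 4, 1, 6]

T: 1·7+4·3+4·1+1·1 = 24 | 6·4 = 24
Z: 1·0+4·0+4·1+1·8 = 12 | 6·2 = 12
D: 1·2+4·0+4·2+1·8 = 18 | 6·3 = 18
B: 1·0+4·4+4·0+1·8 = 24 | 6·4 = 24
gcd(1,4,4,1,6) = 1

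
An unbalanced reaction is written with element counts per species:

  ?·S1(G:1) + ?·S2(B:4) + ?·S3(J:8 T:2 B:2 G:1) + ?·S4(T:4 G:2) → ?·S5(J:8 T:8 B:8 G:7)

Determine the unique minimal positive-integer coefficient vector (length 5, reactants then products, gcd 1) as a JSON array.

J: 6·0+3·0+2·8+3·0 = 16 | 2·8 = 16
T: 6·0+3·0+2·2+3·4 = 16 | 2·8 = 16
B: 6·0+3·4+2·2+3·0 = 16 | 2·8 = 16
G: 6·1+3·0+2·1+3·2 = 14 | 2·7 = 14
gcd(6,3,2,3,2) = 1

Coefficients: [6, 3, 2, 3, 2]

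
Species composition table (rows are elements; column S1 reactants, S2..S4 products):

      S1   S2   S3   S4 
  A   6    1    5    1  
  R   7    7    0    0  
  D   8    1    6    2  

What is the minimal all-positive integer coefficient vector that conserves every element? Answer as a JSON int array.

Coefficients: [4, 4, 3, 5]

A: 4·6 = 24 | 4·1+3·5+5·1 = 24
R: 4·7 = 28 | 4·7+3·0+5·0 = 28
D: 4·8 = 32 | 4·1+3·6+5·2 = 32
gcd(4,4,3,5) = 1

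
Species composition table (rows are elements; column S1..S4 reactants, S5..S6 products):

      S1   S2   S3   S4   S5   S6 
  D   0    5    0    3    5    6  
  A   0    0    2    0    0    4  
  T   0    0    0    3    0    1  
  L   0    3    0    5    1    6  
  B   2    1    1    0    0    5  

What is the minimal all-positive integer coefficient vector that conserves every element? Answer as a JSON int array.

Coefficients: [2, 5, 6, 1, 2, 3]

D: 2·0+5·5+6·0+1·3 = 28 | 2·5+3·6 = 28
A: 2·0+5·0+6·2+1·0 = 12 | 2·0+3·4 = 12
T: 2·0+5·0+6·0+1·3 = 3 | 2·0+3·1 = 3
L: 2·0+5·3+6·0+1·5 = 20 | 2·1+3·6 = 20
B: 2·2+5·1+6·1+1·0 = 15 | 2·0+3·5 = 15
gcd(2,5,6,1,2,3) = 1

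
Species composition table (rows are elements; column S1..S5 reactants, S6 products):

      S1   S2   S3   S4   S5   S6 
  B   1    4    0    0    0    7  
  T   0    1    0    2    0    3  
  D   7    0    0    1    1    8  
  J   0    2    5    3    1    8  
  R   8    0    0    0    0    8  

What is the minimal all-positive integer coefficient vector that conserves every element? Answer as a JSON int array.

B: 4·1+6·4+2·0+3·0+1·0 = 28 | 4·7 = 28
T: 4·0+6·1+2·0+3·2+1·0 = 12 | 4·3 = 12
D: 4·7+6·0+2·0+3·1+1·1 = 32 | 4·8 = 32
J: 4·0+6·2+2·5+3·3+1·1 = 32 | 4·8 = 32
R: 4·8+6·0+2·0+3·0+1·0 = 32 | 4·8 = 32
gcd(4,6,2,3,1,4) = 1

Coefficients: [4, 6, 2, 3, 1, 4]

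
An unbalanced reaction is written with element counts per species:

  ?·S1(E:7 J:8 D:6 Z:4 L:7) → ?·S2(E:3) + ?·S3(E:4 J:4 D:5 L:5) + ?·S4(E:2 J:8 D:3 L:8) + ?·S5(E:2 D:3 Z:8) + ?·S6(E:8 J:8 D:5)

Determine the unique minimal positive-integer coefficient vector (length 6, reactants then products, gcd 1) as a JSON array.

E: 6·7 = 42 | 4·3+2·4+4·2+3·2+1·8 = 42
J: 6·8 = 48 | 4·0+2·4+4·8+3·0+1·8 = 48
D: 6·6 = 36 | 4·0+2·5+4·3+3·3+1·5 = 36
Z: 6·4 = 24 | 4·0+2·0+4·0+3·8+1·0 = 24
L: 6·7 = 42 | 4·0+2·5+4·8+3·0+1·0 = 42
gcd(6,4,2,4,3,1) = 1

Coefficients: [6, 4, 2, 4, 3, 1]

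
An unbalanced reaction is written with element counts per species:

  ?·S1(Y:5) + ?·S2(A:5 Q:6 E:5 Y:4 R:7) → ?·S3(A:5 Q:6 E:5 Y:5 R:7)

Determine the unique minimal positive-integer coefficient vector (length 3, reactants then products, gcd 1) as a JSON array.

A: 1·0+5·5 = 25 | 5·5 = 25
Q: 1·0+5·6 = 30 | 5·6 = 30
E: 1·0+5·5 = 25 | 5·5 = 25
Y: 1·5+5·4 = 25 | 5·5 = 25
R: 1·0+5·7 = 35 | 5·7 = 35
gcd(1,5,5) = 1

Coefficients: [1, 5, 5]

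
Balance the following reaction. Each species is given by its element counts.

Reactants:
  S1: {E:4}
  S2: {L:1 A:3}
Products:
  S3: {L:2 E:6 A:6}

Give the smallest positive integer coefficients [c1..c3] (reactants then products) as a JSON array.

Coefficients: [3, 4, 2]

L: 3·0+4·1 = 4 | 2·2 = 4
E: 3·4+4·0 = 12 | 2·6 = 12
A: 3·0+4·3 = 12 | 2·6 = 12
gcd(3,4,2) = 1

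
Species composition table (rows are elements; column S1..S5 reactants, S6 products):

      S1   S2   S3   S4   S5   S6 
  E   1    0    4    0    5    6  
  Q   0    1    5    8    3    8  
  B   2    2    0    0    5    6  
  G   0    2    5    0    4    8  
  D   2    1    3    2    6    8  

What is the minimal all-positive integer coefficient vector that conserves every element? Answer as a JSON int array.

Coefficients: [4, 6, 4, 1, 2, 5]

E: 4·1+6·0+4·4+1·0+2·5 = 30 | 5·6 = 30
Q: 4·0+6·1+4·5+1·8+2·3 = 40 | 5·8 = 40
B: 4·2+6·2+4·0+1·0+2·5 = 30 | 5·6 = 30
G: 4·0+6·2+4·5+1·0+2·4 = 40 | 5·8 = 40
D: 4·2+6·1+4·3+1·2+2·6 = 40 | 5·8 = 40
gcd(4,6,4,1,2,5) = 1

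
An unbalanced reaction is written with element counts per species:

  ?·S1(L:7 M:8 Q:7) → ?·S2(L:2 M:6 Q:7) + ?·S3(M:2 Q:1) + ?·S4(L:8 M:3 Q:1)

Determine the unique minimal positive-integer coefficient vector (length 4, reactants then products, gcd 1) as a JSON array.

Coefficients: [6, 5, 3, 4]

L: 6·7 = 42 | 5·2+3·0+4·8 = 42
M: 6·8 = 48 | 5·6+3·2+4·3 = 48
Q: 6·7 = 42 | 5·7+3·1+4·1 = 42
gcd(6,5,3,4) = 1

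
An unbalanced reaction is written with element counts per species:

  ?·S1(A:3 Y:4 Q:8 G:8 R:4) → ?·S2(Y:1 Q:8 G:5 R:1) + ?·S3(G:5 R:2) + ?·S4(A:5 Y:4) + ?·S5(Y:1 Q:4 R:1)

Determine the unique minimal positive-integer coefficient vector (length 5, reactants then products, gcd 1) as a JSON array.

Coefficients: [5, 2, 6, 3, 6]

A: 5·3 = 15 | 2·0+6·0+3·5+6·0 = 15
Y: 5·4 = 20 | 2·1+6·0+3·4+6·1 = 20
Q: 5·8 = 40 | 2·8+6·0+3·0+6·4 = 40
G: 5·8 = 40 | 2·5+6·5+3·0+6·0 = 40
R: 5·4 = 20 | 2·1+6·2+3·0+6·1 = 20
gcd(5,2,6,3,6) = 1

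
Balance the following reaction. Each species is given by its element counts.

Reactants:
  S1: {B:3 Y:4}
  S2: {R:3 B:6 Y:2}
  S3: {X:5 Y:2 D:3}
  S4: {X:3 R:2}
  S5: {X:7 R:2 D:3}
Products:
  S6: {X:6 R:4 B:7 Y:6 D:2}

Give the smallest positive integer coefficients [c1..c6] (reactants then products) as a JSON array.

Coefficients: [3, 2, 1, 2, 1, 3]

X: 3·0+2·0+1·5+2·3+1·7 = 18 | 3·6 = 18
R: 3·0+2·3+1·0+2·2+1·2 = 12 | 3·4 = 12
B: 3·3+2·6+1·0+2·0+1·0 = 21 | 3·7 = 21
Y: 3·4+2·2+1·2+2·0+1·0 = 18 | 3·6 = 18
D: 3·0+2·0+1·3+2·0+1·3 = 6 | 3·2 = 6
gcd(3,2,1,2,1,3) = 1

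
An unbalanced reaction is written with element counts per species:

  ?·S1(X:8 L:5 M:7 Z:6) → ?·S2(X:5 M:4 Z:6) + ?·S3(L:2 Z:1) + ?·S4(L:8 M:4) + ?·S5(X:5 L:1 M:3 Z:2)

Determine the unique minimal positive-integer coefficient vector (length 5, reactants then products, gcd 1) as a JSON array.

X: 5·8 = 40 | 3·5+2·0+2·0+5·5 = 40
L: 5·5 = 25 | 3·0+2·2+2·8+5·1 = 25
M: 5·7 = 35 | 3·4+2·0+2·4+5·3 = 35
Z: 5·6 = 30 | 3·6+2·1+2·0+5·2 = 30
gcd(5,3,2,2,5) = 1

Coefficients: [5, 3, 2, 2, 5]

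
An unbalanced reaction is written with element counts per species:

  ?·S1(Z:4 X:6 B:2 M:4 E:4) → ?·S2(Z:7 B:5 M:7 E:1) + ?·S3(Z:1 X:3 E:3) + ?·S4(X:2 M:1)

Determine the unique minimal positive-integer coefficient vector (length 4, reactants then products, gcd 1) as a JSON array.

Z: 5·4 = 20 | 2·7+6·1+6·0 = 20
X: 5·6 = 30 | 2·0+6·3+6·2 = 30
B: 5·2 = 10 | 2·5+6·0+6·0 = 10
M: 5·4 = 20 | 2·7+6·0+6·1 = 20
E: 5·4 = 20 | 2·1+6·3+6·0 = 20
gcd(5,2,6,6) = 1

Coefficients: [5, 2, 6, 6]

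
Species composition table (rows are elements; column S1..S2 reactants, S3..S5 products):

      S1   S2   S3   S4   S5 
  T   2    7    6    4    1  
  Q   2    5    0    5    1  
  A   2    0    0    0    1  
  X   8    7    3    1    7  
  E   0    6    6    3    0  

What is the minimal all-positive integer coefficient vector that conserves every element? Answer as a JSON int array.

Coefficients: [3, 4, 2, 4, 6]

T: 3·2+4·7 = 34 | 2·6+4·4+6·1 = 34
Q: 3·2+4·5 = 26 | 2·0+4·5+6·1 = 26
A: 3·2+4·0 = 6 | 2·0+4·0+6·1 = 6
X: 3·8+4·7 = 52 | 2·3+4·1+6·7 = 52
E: 3·0+4·6 = 24 | 2·6+4·3+6·0 = 24
gcd(3,4,2,4,6) = 1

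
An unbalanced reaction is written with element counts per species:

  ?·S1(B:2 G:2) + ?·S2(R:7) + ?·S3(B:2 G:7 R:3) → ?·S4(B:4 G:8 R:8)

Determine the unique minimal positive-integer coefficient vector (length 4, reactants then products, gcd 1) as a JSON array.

Coefficients: [6, 4, 4, 5]

B: 6·2+4·0+4·2 = 20 | 5·4 = 20
G: 6·2+4·0+4·7 = 40 | 5·8 = 40
R: 6·0+4·7+4·3 = 40 | 5·8 = 40
gcd(6,4,4,5) = 1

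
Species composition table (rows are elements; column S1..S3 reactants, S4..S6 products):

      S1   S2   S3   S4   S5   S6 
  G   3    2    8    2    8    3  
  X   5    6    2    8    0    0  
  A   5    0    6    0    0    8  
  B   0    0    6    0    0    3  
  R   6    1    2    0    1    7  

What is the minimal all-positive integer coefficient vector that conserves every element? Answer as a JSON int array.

G: 6·3+2·2+3·8 = 46 | 6·2+2·8+6·3 = 46
X: 6·5+2·6+3·2 = 48 | 6·8+2·0+6·0 = 48
A: 6·5+2·0+3·6 = 48 | 6·0+2·0+6·8 = 48
B: 6·0+2·0+3·6 = 18 | 6·0+2·0+6·3 = 18
R: 6·6+2·1+3·2 = 44 | 6·0+2·1+6·7 = 44
gcd(6,2,3,6,2,6) = 1

Coefficients: [6, 2, 3, 6, 2, 6]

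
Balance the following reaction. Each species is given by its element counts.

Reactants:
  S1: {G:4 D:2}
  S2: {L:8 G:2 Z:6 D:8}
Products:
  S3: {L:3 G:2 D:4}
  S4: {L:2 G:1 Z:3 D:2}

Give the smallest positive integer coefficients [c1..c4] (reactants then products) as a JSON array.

L: 2·0+3·8 = 24 | 4·3+6·2 = 24
G: 2·4+3·2 = 14 | 4·2+6·1 = 14
Z: 2·0+3·6 = 18 | 4·0+6·3 = 18
D: 2·2+3·8 = 28 | 4·4+6·2 = 28
gcd(2,3,4,6) = 1

Coefficients: [2, 3, 4, 6]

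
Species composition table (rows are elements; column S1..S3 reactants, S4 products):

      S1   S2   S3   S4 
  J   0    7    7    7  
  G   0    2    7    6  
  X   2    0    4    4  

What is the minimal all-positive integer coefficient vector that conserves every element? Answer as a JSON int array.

J: 2·0+1·7+4·7 = 35 | 5·7 = 35
G: 2·0+1·2+4·7 = 30 | 5·6 = 30
X: 2·2+1·0+4·4 = 20 | 5·4 = 20
gcd(2,1,4,5) = 1

Coefficients: [2, 1, 4, 5]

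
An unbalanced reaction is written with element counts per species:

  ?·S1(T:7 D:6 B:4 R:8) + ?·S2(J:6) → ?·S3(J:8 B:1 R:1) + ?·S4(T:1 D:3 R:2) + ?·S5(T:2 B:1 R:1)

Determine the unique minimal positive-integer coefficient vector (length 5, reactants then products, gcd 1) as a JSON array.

T: 2·7+4·0 = 14 | 3·0+4·1+5·2 = 14
D: 2·6+4·0 = 12 | 3·0+4·3+5·0 = 12
J: 2·0+4·6 = 24 | 3·8+4·0+5·0 = 24
B: 2·4+4·0 = 8 | 3·1+4·0+5·1 = 8
R: 2·8+4·0 = 16 | 3·1+4·2+5·1 = 16
gcd(2,4,3,4,5) = 1

Coefficients: [2, 4, 3, 4, 5]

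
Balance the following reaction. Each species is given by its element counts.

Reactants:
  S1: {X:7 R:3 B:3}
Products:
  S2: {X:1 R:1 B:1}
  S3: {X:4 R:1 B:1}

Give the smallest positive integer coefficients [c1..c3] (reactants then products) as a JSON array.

X: 3·7 = 21 | 5·1+4·4 = 21
R: 3·3 = 9 | 5·1+4·1 = 9
B: 3·3 = 9 | 5·1+4·1 = 9
gcd(3,5,4) = 1

Coefficients: [3, 5, 4]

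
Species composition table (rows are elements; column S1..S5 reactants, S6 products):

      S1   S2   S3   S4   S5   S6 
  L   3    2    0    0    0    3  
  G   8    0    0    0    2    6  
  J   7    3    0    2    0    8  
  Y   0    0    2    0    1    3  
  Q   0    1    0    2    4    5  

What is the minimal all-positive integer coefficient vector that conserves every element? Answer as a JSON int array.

Coefficients: [3, 3, 6, 5, 3, 5]

L: 3·3+3·2+6·0+5·0+3·0 = 15 | 5·3 = 15
G: 3·8+3·0+6·0+5·0+3·2 = 30 | 5·6 = 30
J: 3·7+3·3+6·0+5·2+3·0 = 40 | 5·8 = 40
Y: 3·0+3·0+6·2+5·0+3·1 = 15 | 5·3 = 15
Q: 3·0+3·1+6·0+5·2+3·4 = 25 | 5·5 = 25
gcd(3,3,6,5,3,5) = 1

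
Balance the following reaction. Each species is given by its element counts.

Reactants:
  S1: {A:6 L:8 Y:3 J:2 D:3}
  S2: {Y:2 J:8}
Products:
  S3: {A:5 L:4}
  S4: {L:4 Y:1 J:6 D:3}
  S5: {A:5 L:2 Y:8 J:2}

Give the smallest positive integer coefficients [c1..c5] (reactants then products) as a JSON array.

A: 5·6+3·0 = 30 | 4·5+5·0+2·5 = 30
L: 5·8+3·0 = 40 | 4·4+5·4+2·2 = 40
Y: 5·3+3·2 = 21 | 4·0+5·1+2·8 = 21
J: 5·2+3·8 = 34 | 4·0+5·6+2·2 = 34
D: 5·3+3·0 = 15 | 4·0+5·3+2·0 = 15
gcd(5,3,4,5,2) = 1

Coefficients: [5, 3, 4, 5, 2]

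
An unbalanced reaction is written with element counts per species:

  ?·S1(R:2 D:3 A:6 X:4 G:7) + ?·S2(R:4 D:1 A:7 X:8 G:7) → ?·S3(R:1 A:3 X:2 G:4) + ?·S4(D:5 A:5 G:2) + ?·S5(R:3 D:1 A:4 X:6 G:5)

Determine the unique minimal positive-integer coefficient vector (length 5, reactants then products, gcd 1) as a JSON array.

R: 4·2+3·4 = 20 | 5·1+2·0+5·3 = 20
D: 4·3+3·1 = 15 | 5·0+2·5+5·1 = 15
A: 4·6+3·7 = 45 | 5·3+2·5+5·4 = 45
X: 4·4+3·8 = 40 | 5·2+2·0+5·6 = 40
G: 4·7+3·7 = 49 | 5·4+2·2+5·5 = 49
gcd(4,3,5,2,5) = 1

Coefficients: [4, 3, 5, 2, 5]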